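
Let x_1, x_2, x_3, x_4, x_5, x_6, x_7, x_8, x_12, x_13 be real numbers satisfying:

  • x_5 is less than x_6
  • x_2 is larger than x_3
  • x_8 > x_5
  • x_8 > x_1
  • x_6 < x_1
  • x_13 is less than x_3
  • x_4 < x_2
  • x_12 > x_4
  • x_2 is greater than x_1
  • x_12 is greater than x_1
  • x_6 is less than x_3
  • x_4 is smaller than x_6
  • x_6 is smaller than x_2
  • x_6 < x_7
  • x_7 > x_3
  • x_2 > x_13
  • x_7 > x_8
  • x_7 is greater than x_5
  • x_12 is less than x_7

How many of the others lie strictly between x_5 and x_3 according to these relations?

Chaining upward from x_5 reaches: x_6, x_1, x_2, x_8, x_12, x_7.
Chaining downward from x_3 reaches: x_13, x_4, x_6.
Strictly between x_5 and x_3 are those in both lists: x_6 — 1 element.

1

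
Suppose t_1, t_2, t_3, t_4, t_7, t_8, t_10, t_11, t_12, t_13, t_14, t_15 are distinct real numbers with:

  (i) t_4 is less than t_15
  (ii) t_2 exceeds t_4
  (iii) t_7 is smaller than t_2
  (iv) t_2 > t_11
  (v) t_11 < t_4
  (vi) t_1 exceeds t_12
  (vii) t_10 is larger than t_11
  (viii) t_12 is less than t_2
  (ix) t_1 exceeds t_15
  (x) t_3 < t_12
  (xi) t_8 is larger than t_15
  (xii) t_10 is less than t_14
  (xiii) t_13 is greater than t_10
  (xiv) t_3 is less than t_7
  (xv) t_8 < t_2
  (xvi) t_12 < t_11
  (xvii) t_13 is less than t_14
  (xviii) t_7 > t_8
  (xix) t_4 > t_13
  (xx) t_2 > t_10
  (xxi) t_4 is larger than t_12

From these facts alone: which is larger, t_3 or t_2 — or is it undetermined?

t_3 < t_12 and t_12 < t_11 give t_3 < t_11.
Then t_11 < t_10 extends the chain to t_10.
Then t_10 < t_13 extends the chain to t_13.
With t_13 < t_4: t_3 < t_12 < t_11 < t_10 < t_13 < t_4.
With t_4 < t_15: t_3 < t_12 < t_11 < t_10 < t_13 < t_4 < t_15.
With t_15 < t_8: t_3 < t_12 < t_11 < t_10 < t_13 < t_4 < t_15 < t_8.
Then t_8 < t_7 extends the chain to t_7.
With t_7 < t_2: t_3 < t_12 < t_11 < t_10 < t_13 < t_4 < t_15 < t_8 < t_7 < t_2.
So t_2 is larger.

t_2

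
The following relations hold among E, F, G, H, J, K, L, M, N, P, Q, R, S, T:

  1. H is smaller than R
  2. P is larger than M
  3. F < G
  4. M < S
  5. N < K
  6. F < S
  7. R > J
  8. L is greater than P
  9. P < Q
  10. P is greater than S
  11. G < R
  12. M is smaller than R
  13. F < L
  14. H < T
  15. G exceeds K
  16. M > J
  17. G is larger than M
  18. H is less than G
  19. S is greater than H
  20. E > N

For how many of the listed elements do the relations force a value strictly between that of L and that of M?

The relations place M below L. An element lies strictly between them when it is forced above M and also forced below L.
Above M: {S, P, Q, G, R}. Below L: {F, J, H, S, P}.
Intersection: {S, P} — 2.

2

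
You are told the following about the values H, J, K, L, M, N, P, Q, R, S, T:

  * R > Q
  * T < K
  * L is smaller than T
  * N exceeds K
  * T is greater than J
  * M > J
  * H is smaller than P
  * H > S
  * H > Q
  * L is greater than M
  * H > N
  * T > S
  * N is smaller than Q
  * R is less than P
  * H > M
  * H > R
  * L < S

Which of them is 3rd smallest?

The consecutive relations fix a unique order: J < M < L < S < T < K < N < Q < R < H < P.
The 3rd smallest is L.

L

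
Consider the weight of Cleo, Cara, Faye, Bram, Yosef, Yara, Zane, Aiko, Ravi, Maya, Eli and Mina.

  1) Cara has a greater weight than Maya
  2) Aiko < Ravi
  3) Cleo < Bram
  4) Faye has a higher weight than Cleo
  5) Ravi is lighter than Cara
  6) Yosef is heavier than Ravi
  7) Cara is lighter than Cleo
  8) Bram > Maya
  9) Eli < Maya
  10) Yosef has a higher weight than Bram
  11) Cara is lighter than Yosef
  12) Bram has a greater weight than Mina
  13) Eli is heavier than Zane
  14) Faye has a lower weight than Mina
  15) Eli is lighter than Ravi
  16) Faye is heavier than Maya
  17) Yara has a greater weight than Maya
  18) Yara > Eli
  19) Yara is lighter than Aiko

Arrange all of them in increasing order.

Nothing is placed below Zane, so it is least; from there Zane < Eli; Eli < Maya; Maya < Yara; Yara < Aiko; Aiko < Ravi; Ravi < Cara; Cara < Cleo; Cleo < Faye; Faye < Mina; Mina < Bram; Bram < Yosef, each given directly.

Zane < Eli < Maya < Yara < Aiko < Ravi < Cara < Cleo < Faye < Mina < Bram < Yosef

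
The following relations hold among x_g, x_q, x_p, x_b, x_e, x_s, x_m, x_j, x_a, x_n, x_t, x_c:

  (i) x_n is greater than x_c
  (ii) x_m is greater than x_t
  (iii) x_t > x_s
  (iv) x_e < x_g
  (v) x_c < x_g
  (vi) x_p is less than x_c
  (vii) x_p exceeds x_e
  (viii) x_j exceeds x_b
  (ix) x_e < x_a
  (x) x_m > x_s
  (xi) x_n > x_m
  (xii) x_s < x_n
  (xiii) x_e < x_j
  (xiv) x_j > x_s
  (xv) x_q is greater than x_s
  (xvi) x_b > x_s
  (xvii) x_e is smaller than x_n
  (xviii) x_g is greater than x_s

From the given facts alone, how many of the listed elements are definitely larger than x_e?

The elements the relations force above x_e are x_p, x_c, x_j, x_a, x_g, x_n — no chain reaches any other.
That is 6.

6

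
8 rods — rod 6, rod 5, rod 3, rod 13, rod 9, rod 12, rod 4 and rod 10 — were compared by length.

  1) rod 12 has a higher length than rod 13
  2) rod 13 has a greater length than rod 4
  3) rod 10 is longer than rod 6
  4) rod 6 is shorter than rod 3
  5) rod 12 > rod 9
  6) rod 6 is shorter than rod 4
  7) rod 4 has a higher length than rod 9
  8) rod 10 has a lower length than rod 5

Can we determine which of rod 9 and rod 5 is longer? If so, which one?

Following every chain through rod 9: above rod 9 we get rod 4, rod 13, rod 12.
rod 5 is not reached, and no chain runs the other way from rod 5 to rod 9.
So the given relations leave the order of rod 9 and rod 5 undetermined.

undetermined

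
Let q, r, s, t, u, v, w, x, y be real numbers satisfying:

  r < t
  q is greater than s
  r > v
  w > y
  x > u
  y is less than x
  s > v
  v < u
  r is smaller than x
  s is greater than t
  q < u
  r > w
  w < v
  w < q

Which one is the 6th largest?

r

Piecing the relations together gives one ordering: y < w < v < r < t < s < q < u < x.
Counting 6 from the largest end gives r.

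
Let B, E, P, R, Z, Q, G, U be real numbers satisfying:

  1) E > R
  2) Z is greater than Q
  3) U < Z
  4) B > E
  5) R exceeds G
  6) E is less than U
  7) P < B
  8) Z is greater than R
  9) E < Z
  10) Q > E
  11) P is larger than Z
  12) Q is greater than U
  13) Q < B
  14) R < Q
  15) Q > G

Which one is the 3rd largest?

Piecing the relations together gives one ordering: G < R < E < U < Q < Z < P < B.
The 3rd largest is Z.

Z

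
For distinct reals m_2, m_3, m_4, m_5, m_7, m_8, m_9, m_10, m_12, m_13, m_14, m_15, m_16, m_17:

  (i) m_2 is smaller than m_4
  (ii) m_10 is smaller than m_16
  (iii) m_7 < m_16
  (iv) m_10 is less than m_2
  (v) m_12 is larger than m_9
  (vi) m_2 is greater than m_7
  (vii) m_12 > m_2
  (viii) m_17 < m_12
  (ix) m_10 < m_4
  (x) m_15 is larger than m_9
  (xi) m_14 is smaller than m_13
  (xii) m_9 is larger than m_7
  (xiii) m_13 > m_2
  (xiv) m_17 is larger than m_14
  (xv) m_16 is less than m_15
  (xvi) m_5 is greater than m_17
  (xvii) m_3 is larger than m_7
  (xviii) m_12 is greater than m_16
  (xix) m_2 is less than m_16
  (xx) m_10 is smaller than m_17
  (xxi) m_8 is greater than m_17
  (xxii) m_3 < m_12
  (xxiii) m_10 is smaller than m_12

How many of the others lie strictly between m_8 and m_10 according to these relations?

Chaining upward from m_10 reaches: m_2, m_16, m_4, m_17, m_15, m_13, m_5, m_12.
Chaining downward from m_8 reaches: m_14, m_17.
Strictly between m_10 and m_8 are those in both lists: m_17 — 1 element.

1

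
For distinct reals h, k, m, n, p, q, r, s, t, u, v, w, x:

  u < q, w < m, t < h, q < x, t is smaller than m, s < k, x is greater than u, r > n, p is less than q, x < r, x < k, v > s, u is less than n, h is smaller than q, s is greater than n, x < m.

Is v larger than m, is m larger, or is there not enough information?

Following every chain through m: below m we get u, t, w, h, p, q, x.
v is not reached, and no chain runs the other way from v to m.
So the given relations leave the order of m and v undetermined.

undetermined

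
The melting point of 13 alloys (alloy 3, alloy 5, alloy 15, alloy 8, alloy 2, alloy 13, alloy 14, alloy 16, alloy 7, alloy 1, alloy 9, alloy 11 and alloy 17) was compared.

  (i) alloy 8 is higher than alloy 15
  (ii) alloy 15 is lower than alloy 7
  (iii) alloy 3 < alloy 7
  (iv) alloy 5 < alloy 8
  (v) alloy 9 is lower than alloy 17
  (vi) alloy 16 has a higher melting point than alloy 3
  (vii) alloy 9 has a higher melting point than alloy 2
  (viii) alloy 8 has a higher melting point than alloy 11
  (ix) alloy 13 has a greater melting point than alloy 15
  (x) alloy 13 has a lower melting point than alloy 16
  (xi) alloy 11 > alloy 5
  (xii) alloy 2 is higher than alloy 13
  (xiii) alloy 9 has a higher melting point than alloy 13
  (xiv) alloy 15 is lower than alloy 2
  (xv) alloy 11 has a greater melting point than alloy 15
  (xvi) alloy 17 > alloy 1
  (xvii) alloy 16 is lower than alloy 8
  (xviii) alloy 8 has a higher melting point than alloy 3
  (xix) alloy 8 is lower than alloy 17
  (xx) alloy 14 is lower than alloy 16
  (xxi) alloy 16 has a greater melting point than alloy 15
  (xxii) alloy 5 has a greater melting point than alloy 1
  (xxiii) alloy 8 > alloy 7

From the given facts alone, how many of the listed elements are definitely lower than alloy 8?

9

The elements the relations force below alloy 8 are alloy 3, alloy 15, alloy 13, alloy 1, alloy 5, alloy 7, alloy 14, alloy 11, alloy 16 — no chain reaches any other.
That is 9.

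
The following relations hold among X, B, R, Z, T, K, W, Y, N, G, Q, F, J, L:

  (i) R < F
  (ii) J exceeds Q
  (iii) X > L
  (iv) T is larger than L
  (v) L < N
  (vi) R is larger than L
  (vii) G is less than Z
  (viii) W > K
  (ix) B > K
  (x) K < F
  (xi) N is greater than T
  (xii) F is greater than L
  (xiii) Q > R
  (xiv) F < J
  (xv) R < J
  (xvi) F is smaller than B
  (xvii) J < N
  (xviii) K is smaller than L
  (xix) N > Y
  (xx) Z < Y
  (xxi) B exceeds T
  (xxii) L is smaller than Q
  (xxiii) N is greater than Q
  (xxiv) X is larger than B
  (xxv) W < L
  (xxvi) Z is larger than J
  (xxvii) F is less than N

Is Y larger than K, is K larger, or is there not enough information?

Y

The relevant relations are K < L; L < R; R < F; F < J; J < Z; Z < Y.
Chaining these gives K < L < R < F < J < Z < Y.
So Y is larger.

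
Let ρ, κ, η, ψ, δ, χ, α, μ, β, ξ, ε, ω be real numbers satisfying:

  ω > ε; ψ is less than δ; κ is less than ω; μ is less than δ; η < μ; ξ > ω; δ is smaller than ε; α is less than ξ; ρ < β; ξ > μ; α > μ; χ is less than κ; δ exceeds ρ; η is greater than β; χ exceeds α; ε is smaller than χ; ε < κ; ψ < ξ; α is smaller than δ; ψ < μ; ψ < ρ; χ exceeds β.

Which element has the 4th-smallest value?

Chaining the given pairs: ψ < ρ < β < η < μ < α < δ < ε < χ < κ < ω < ξ.
The 4th smallest is η.

η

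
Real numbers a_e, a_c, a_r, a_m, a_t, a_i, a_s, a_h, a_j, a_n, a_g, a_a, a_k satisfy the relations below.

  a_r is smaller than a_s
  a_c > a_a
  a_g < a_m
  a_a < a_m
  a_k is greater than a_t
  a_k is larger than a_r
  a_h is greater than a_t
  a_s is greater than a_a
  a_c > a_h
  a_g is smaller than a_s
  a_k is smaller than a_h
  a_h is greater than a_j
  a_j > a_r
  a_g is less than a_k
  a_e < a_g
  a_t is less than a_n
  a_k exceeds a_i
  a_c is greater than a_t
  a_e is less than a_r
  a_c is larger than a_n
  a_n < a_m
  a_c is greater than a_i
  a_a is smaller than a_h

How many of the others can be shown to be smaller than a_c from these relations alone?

Directly below a_c: a_t, a_i, a_a, a_h, a_n.
One step further: a_j, a_k (7 so far).
One step further: a_r, a_g (9 so far).
One step further: a_e (10 so far).
No other element is forced below a_c by the given relations, so the count is 10.

10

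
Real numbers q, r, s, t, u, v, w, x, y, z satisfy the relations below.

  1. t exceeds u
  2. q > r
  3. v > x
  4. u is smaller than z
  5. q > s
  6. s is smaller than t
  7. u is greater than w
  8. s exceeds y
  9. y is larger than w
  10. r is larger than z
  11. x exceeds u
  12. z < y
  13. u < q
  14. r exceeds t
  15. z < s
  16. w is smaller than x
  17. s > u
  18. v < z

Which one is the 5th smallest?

z

The consecutive relations fix a unique order: w < u < x < v < z < y < s < t < r < q.
The 5th smallest is z.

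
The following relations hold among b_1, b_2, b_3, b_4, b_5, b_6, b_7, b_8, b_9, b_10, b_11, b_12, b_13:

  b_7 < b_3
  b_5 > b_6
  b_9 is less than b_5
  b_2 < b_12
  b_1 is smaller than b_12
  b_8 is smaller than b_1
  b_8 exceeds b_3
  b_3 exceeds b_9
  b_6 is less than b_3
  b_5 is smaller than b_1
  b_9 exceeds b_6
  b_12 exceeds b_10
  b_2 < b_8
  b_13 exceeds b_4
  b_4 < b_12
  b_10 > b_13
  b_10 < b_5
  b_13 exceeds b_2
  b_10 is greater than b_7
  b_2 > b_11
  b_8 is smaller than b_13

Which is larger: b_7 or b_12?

b_12

b_7 < b_3 and b_3 < b_8 give b_7 < b_8.
Then b_8 < b_13 extends the chain to b_13.
With b_13 < b_10: b_7 < b_3 < b_8 < b_13 < b_10.
Then b_10 < b_5 extends the chain to b_5.
Then b_5 < b_1 extends the chain to b_1.
Then b_1 < b_12 extends the chain to b_12.
So b_7 < b_12; b_12 is the larger of the two.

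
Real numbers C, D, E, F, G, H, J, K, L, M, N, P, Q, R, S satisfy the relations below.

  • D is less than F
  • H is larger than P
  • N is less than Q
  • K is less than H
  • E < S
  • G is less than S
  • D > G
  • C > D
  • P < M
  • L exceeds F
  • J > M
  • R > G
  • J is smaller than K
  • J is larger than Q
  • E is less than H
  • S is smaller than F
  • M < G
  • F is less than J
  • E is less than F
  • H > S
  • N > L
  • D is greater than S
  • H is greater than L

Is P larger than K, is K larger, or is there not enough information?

K

Link the given pairs in sequence: P < M; M < G; G < S; S < D; D < F; F < L; L < N; N < Q; Q < J; J < K.
Chaining these gives P < M < G < S < D < F < L < N < Q < J < K.
So K is larger.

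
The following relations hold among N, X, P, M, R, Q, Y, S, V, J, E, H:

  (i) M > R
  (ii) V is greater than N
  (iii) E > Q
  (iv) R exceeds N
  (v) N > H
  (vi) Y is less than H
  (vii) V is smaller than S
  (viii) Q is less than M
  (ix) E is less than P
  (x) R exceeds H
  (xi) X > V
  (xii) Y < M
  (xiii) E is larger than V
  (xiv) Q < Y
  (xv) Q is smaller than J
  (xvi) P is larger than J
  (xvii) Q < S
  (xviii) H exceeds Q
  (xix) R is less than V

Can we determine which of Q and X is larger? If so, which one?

X

Q < Y < H < N < R < V < X, by transitivity through Y, H, N, R, V.
So X is larger.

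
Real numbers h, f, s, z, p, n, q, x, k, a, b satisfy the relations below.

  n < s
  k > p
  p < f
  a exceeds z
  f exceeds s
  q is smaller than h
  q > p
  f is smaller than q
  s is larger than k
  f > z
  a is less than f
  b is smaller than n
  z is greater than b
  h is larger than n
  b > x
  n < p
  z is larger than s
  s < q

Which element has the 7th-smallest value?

The consecutive relations fix a unique order: x < b < n < p < k < s < z < a < f < q < h.
The 7th smallest is z.

z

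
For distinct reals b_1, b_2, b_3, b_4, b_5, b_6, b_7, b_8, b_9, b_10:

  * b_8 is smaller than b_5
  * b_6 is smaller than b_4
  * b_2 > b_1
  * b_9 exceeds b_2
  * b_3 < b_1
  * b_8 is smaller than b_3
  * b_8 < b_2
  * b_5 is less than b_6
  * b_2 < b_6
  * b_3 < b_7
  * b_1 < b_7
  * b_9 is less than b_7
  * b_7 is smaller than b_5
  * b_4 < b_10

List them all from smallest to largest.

b_8 < b_3 < b_1 < b_2 < b_9 < b_7 < b_5 < b_6 < b_4 < b_10

The consecutive links are each given: b_8 < b_3; b_3 < b_1; b_1 < b_2; b_2 < b_9; b_9 < b_7; b_7 < b_5; b_5 < b_6; b_6 < b_4; b_4 < b_10.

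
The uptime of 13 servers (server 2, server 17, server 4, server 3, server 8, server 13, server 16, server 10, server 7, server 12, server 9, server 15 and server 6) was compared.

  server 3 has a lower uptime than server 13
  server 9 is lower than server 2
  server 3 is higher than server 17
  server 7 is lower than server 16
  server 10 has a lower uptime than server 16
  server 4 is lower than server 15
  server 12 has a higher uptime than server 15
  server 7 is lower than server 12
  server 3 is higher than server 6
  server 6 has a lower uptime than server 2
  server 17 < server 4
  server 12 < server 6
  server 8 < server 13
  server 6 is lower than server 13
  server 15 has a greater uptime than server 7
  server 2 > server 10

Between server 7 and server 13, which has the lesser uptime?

Following the relations from server 7: server 7 < server 15 < server 12 < server 6 < server 3 < server 13.
So server 7 < server 13; server 7 is the lower of the two.

server 7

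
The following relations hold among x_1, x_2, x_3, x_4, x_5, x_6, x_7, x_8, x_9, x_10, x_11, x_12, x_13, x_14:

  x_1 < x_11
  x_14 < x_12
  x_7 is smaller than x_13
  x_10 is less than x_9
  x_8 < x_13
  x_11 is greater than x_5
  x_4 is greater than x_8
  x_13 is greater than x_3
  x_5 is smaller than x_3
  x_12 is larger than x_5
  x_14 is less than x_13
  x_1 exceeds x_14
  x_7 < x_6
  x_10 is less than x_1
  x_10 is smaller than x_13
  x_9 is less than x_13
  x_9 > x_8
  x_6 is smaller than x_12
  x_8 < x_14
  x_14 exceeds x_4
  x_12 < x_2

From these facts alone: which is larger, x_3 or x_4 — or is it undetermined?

Following every chain through x_3: above x_3 we get x_13; below x_3 we get x_5.
x_4 is not reached, and no chain runs the other way from x_4 to x_3.
So the given relations leave the order of x_3 and x_4 undetermined.

undetermined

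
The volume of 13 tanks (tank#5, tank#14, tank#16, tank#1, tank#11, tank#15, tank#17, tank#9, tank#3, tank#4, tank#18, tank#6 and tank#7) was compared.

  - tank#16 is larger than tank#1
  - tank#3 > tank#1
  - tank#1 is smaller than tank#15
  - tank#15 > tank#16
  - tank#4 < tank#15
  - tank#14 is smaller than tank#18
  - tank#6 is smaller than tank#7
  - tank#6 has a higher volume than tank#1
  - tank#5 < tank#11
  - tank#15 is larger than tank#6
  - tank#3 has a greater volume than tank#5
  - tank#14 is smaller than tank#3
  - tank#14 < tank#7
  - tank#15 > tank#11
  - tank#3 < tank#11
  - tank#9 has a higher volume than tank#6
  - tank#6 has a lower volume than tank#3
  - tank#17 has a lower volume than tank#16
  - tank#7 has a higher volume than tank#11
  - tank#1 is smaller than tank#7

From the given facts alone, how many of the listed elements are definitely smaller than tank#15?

From tank#15 the given relations immediately reach tank#1, tank#6, tank#4, tank#16, tank#11.
From those, tank#5, tank#17, tank#3 — 8 in total.
From those, tank#14 — 9 in total.
Nothing else is reachable below tank#15; 9 in all.

9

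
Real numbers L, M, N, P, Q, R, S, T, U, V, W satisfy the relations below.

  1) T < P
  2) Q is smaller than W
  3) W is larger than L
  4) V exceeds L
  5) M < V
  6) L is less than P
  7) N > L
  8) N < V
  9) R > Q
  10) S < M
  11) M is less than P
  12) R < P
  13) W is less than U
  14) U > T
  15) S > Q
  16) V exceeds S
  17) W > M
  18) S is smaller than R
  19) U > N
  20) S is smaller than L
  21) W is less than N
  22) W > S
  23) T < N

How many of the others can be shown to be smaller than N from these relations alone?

6

The elements the relations force below N are Q, S, L, M, W, T — no chain reaches any other.
That is 6.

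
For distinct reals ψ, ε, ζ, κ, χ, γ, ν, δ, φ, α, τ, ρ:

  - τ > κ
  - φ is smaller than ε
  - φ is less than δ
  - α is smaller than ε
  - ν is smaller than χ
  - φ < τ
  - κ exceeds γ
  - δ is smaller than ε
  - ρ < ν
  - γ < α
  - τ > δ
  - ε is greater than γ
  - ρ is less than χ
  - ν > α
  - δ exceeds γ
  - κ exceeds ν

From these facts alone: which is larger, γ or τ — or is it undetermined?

τ

γ < α < ν < κ < τ, by transitivity through α, ν, κ.
So τ is larger.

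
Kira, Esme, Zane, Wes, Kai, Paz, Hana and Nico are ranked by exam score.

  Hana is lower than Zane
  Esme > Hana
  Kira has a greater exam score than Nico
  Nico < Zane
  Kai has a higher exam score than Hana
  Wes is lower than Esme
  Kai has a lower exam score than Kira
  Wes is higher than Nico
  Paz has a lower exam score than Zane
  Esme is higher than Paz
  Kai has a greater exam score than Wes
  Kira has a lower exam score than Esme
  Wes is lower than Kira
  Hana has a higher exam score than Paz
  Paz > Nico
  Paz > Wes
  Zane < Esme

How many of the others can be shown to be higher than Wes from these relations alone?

6

The elements the relations force above Wes are Paz, Hana, Zane, Kai, Kira, Esme — no chain reaches any other.
That is 6.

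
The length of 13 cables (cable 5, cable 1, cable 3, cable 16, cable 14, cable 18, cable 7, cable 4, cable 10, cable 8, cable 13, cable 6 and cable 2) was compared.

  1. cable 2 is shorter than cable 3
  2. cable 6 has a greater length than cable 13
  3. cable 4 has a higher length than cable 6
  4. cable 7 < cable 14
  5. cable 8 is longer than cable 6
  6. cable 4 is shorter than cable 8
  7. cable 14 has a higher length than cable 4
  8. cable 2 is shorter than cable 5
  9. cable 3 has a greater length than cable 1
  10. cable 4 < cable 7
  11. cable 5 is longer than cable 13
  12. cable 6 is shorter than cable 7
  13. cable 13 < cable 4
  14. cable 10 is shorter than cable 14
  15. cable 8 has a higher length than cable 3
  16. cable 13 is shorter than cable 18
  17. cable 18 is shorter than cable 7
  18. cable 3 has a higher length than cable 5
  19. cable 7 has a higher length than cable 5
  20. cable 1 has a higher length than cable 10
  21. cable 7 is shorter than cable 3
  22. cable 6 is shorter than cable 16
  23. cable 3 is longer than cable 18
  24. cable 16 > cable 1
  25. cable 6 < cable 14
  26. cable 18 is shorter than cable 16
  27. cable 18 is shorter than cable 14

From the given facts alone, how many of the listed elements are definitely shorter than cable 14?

8

The elements the relations force below cable 14 are cable 13, cable 6, cable 18, cable 2, cable 10, cable 4, cable 5, cable 7 — no chain reaches any other.
That is 8.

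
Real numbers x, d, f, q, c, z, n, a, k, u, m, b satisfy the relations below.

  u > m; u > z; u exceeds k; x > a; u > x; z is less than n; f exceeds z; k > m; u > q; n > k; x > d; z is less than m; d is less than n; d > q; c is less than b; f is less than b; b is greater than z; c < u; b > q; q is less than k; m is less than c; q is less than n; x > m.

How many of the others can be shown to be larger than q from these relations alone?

From q the given relations immediately reach d, b, k, u, n.
From those, x — 6 in total.
No other element is forced above q by the given relations, so the count is 6.

6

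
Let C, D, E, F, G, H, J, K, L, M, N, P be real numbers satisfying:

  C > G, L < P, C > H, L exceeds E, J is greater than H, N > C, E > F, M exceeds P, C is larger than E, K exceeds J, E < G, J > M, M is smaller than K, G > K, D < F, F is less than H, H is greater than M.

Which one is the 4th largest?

Chaining the given pairs: D < F < E < L < P < M < H < J < K < G < C < N.
The 4th largest is K.

K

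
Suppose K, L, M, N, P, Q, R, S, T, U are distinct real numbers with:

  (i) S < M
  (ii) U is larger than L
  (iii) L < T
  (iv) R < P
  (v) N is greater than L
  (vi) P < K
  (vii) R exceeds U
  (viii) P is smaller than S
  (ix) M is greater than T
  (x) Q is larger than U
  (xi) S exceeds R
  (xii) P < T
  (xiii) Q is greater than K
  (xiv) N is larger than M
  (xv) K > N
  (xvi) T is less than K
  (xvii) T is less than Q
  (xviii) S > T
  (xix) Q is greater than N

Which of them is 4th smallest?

P

The consecutive relations fix a unique order: L < U < R < P < T < S < M < N < K < Q.
The 4th smallest is P.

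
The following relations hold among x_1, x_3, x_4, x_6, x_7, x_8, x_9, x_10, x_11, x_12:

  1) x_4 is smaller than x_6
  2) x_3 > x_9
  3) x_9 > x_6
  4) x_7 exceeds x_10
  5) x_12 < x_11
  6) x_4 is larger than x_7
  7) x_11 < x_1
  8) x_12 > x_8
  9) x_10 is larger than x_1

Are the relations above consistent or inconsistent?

Every relation is compatible with x_8 < x_12 < x_11 < x_1 < x_10 < x_7 < x_4 < x_6 < x_9 < x_3; the set is consistent.

consistent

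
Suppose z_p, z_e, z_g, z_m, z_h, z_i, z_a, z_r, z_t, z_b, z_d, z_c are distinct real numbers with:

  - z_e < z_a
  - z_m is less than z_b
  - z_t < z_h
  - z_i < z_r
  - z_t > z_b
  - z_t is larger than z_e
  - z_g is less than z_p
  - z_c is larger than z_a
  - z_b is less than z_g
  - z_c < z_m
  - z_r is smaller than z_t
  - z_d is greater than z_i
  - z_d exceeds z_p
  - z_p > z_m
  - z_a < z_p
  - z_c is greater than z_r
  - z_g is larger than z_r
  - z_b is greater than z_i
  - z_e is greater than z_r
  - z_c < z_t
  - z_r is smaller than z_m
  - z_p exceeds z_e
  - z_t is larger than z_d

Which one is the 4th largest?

Piecing the relations together gives one ordering: z_i < z_r < z_e < z_a < z_c < z_m < z_b < z_g < z_p < z_d < z_t < z_h.
The 4th largest is z_p.

z_p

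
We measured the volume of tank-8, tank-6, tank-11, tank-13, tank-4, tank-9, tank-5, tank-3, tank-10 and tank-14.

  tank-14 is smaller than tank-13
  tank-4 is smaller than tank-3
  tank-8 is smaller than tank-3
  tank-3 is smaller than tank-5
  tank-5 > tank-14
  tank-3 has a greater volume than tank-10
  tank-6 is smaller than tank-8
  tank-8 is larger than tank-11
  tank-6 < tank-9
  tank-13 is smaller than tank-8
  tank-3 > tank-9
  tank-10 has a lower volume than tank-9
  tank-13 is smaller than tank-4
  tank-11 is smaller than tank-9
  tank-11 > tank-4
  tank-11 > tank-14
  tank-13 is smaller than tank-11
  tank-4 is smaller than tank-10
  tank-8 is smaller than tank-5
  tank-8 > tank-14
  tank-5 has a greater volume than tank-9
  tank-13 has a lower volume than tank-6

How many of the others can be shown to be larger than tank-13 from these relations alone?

8

Directly above tank-13: tank-4, tank-6, tank-11, tank-8.
One step further: tank-10, tank-9, tank-3, tank-5 (8 so far).
Nothing else is reachable above tank-13; 8 in all.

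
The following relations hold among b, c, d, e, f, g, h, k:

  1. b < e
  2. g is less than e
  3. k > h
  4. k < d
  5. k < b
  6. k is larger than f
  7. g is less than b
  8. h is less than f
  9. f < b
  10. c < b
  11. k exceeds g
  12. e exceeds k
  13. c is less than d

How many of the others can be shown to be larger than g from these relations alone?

Directly above g: k, b, e.
One step further: d (4 so far).
No other element is forced above g by the given relations, so the count is 4.

4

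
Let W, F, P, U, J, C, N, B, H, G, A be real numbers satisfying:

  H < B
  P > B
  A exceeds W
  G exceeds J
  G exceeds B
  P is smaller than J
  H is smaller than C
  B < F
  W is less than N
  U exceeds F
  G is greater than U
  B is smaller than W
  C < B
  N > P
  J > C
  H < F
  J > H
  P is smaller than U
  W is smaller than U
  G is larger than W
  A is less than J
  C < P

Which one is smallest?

H

Chaining upward from H: directly above it, C, B, F, J; then W, P, U, G; then A, N.
That covers every other element, and nothing is given below H, so H is the smallest.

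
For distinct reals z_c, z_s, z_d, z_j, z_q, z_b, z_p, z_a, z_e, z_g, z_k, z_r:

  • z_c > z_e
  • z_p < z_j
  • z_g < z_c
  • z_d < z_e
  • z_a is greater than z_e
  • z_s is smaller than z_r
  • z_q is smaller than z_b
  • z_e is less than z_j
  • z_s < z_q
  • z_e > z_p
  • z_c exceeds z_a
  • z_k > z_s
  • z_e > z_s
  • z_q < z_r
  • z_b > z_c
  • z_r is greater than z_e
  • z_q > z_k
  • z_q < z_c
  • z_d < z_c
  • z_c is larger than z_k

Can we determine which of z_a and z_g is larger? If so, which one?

Following every chain through z_g: above z_g we get z_c, z_b.
z_a is not reached, and no chain runs the other way from z_a to z_g.
So the given relations leave the order of z_g and z_a undetermined.

undetermined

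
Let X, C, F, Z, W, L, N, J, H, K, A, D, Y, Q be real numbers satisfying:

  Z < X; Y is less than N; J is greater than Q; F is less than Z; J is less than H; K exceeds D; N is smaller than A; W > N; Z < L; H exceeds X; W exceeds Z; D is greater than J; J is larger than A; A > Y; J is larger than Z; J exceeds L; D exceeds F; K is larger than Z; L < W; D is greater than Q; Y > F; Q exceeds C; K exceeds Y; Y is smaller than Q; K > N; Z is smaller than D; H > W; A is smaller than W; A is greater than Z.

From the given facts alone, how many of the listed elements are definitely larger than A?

5

From A the given relations immediately reach J, W.
From those, D, H — 4 in total.
From those, K — 5 in total.
Nothing else is reachable above A; 5 in all.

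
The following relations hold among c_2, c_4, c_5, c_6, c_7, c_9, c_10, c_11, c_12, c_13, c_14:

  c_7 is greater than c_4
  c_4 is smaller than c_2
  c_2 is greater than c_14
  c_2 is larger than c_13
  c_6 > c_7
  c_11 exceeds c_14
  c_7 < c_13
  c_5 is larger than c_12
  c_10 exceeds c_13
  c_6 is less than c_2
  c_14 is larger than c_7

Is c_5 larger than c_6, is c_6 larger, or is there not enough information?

Following every chain through c_6: above c_6 we get c_2; below c_6 we get c_4, c_7.
c_5 is not reached, and no chain runs the other way from c_5 to c_6.
So the given relations leave the order of c_6 and c_5 undetermined.

undetermined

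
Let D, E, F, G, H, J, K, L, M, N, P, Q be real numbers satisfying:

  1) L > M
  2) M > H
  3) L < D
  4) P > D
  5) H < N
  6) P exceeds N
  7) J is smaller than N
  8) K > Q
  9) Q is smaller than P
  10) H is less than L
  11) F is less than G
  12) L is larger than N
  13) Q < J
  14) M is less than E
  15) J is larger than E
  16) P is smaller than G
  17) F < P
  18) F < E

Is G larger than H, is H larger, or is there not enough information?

The relevant relations are H < M; M < E; E < J; J < N; N < L; L < D; D < P; P < G.
Together: H < M < E < J < N < L < D < P < G.
So G is larger.

G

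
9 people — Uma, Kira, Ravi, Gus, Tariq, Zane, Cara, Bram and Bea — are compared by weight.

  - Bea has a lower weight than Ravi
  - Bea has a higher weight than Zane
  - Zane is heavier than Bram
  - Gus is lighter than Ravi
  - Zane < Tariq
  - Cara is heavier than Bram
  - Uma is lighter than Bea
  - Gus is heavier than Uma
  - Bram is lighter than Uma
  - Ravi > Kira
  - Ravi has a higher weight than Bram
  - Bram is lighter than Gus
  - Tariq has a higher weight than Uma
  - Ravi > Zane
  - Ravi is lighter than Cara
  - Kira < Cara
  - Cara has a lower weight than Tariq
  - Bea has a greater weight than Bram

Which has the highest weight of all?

Tariq

Chaining downward from Tariq: directly below it, Zane, Uma, Cara; then Bram, Kira, Ravi; then Gus, Bea.
That covers every other element, and nothing is given above Tariq, so Tariq is the highest weight.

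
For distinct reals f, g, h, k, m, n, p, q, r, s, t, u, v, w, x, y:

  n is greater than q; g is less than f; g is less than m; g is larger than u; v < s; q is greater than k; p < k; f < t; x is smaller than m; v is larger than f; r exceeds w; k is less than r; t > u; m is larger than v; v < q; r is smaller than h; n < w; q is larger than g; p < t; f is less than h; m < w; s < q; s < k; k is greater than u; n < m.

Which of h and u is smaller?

Chaining the given relations: u < g < f < v < s < k < q < n < m < w < r < h.
So u < h; u is the smaller of the two.

u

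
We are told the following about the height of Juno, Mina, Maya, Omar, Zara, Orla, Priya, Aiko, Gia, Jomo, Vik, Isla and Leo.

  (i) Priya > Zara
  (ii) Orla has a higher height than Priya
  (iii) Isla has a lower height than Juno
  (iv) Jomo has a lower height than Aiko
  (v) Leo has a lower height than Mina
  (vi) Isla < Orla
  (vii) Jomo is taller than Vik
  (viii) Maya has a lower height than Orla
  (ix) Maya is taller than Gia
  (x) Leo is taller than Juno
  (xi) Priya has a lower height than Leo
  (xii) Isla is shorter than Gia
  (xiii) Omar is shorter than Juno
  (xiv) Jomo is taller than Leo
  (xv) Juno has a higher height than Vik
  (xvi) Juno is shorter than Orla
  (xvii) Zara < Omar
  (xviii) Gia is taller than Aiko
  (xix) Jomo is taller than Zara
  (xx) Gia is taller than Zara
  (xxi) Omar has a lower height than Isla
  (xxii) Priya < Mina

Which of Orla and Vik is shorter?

Following the relations from Vik: Vik < Juno < Leo < Jomo < Aiko < Gia < Maya < Orla.
So Vik < Orla; Vik is the shorter of the two.

Vik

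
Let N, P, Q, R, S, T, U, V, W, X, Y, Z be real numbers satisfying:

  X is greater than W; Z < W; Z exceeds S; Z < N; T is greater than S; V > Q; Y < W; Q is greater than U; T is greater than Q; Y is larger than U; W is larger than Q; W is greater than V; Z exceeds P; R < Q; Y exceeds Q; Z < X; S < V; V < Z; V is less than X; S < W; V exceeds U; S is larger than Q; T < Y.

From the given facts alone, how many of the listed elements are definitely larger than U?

The elements the relations force above U are Q, S, V, T, Y, Z, N, W, X — no chain reaches any other.
That is 9.

9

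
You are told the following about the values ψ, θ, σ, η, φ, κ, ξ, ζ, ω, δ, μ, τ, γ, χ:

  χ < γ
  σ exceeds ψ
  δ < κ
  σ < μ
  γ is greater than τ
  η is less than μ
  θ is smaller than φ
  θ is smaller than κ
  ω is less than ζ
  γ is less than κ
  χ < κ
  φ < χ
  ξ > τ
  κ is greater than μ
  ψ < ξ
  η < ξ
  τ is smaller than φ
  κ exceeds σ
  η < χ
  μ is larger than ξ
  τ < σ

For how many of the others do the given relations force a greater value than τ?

7

Directly above τ: σ, ξ, φ, γ.
One step further: μ, χ, κ (7 so far).
No other element is forced above τ by the given relations, so the count is 7.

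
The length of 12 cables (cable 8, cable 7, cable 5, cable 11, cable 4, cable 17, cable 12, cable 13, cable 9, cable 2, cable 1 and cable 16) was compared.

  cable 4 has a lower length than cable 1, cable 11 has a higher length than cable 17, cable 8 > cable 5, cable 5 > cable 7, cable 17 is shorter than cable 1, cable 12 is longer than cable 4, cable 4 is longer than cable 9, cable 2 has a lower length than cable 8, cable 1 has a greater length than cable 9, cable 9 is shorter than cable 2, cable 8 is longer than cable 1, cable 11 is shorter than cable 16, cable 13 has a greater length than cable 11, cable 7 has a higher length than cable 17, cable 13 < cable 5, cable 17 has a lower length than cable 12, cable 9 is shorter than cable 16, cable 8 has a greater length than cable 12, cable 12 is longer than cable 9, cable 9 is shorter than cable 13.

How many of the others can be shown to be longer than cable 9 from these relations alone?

From cable 9 the given relations immediately reach cable 13, cable 2, cable 4, cable 12, cable 1, cable 16.
From those, cable 5, cable 8 — 8 in total.
No other element is forced above cable 9 by the given relations, so the count is 8.

8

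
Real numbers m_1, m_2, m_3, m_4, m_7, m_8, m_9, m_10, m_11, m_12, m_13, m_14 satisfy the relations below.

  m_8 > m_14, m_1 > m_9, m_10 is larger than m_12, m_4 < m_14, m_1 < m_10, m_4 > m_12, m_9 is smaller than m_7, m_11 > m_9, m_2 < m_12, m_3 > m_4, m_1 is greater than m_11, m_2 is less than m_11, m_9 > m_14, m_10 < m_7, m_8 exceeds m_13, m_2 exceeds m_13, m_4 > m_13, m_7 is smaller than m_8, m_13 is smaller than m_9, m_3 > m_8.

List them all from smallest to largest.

m_13 < m_2 < m_12 < m_4 < m_14 < m_9 < m_11 < m_1 < m_10 < m_7 < m_8 < m_3

Nothing is placed below m_13, so it is least; from there m_13 < m_2; m_2 < m_12; m_12 < m_4; m_4 < m_14; m_14 < m_9; m_9 < m_11; m_11 < m_1; m_1 < m_10; m_10 < m_7; m_7 < m_8; m_8 < m_3, each given directly.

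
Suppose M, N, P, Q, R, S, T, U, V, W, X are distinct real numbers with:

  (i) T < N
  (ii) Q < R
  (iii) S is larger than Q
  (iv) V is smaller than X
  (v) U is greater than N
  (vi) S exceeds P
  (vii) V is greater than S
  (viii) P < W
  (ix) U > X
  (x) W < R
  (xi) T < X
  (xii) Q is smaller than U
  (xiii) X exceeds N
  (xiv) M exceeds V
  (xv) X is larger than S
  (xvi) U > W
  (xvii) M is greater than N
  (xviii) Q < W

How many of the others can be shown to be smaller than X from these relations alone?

Directly below X: T, N, S, V.
One step further: P, Q (6 so far).
No other element is forced below X by the given relations, so the count is 6.

6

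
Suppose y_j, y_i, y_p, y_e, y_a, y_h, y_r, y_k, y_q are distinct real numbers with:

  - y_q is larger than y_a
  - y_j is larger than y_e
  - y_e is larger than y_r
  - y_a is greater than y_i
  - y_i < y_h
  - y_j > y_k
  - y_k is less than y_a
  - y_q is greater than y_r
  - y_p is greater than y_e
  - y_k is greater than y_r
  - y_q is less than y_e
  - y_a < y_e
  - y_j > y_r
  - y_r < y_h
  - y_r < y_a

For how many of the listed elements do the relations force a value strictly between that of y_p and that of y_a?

2

The relations place y_a below y_p. An element lies strictly between them when it is forced above y_a and also forced below y_p.
Above y_a: {y_q, y_e, y_j}. Below y_p: {y_r, y_i, y_k, y_q, y_e}.
Intersection: {y_q, y_e} — 2.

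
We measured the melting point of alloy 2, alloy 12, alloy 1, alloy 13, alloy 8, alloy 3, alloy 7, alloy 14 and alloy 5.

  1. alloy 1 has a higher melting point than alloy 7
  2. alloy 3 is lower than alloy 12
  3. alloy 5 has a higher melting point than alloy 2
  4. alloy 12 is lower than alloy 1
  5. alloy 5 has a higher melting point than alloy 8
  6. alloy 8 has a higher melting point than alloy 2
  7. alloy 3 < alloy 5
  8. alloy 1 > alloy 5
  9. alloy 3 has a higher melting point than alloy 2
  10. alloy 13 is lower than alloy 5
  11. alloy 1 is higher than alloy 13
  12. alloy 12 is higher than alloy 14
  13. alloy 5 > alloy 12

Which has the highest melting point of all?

alloy 1

alloy 2 is not greatest since alloy 2 < alloy 8; alloy 8 is not greatest since alloy 8 < alloy 5; alloy 14 is not greatest since alloy 14 < alloy 12; alloy 13 is not greatest since alloy 13 < alloy 1; alloy 3 is not greatest since alloy 3 < alloy 12; alloy 7 is not greatest since alloy 7 < alloy 1; alloy 12 is not greatest since alloy 12 < alloy 1; alloy 5 is not greatest since alloy 5 < alloy 1.
Only alloy 1 has nothing above it, so alloy 1 is the highest melting point.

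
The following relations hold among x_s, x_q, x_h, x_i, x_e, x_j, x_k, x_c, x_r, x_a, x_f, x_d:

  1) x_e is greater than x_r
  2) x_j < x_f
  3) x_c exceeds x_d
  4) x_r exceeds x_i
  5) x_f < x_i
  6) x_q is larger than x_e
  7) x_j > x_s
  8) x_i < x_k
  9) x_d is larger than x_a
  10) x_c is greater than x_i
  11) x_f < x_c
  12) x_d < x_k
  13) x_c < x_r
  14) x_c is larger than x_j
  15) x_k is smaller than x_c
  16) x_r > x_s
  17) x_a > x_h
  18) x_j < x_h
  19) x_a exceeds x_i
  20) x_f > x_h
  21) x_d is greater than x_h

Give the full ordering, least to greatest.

The consecutive links are each given: x_s < x_j; x_j < x_h; x_h < x_f; x_f < x_i; x_i < x_a; x_a < x_d; x_d < x_k; x_k < x_c; x_c < x_r; x_r < x_e; x_e < x_q.

x_s < x_j < x_h < x_f < x_i < x_a < x_d < x_k < x_c < x_r < x_e < x_q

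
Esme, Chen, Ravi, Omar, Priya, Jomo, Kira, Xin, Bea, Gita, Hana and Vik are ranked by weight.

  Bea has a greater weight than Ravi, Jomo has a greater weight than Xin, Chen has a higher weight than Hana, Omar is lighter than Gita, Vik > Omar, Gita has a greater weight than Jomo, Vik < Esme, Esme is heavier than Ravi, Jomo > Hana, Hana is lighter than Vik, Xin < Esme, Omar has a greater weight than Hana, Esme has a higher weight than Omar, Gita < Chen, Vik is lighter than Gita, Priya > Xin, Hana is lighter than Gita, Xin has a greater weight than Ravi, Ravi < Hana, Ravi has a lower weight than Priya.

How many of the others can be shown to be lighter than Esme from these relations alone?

The elements the relations force below Esme are Ravi, Xin, Hana, Omar, Vik — no chain reaches any other.
That is 5.

5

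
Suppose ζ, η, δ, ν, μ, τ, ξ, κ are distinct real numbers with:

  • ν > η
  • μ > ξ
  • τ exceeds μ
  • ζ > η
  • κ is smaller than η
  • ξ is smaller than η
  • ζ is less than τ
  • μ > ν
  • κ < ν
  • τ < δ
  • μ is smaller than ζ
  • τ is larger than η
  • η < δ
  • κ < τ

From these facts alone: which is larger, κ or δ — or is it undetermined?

κ < η and η < ν give κ < ν.
With ν < μ: κ < η < ν < μ.
Then μ < ζ extends the chain to ζ.
With ζ < τ: κ < η < ν < μ < ζ < τ.
With τ < δ: κ < η < ν < μ < ζ < τ < δ.
So δ is larger.

δ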